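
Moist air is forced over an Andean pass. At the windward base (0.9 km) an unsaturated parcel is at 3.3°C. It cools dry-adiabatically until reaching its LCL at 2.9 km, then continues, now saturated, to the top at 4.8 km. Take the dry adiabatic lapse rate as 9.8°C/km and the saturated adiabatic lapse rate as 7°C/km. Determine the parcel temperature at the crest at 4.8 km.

900–2900 m, dry: Δz = 2 km ⇒ ΔT = -19.6°C; T = -16.3°C
2900–4800 m, saturated: Δz = 1.9 km ⇒ ΔT = -13.3°C; T = -29.6°C

-29.6°C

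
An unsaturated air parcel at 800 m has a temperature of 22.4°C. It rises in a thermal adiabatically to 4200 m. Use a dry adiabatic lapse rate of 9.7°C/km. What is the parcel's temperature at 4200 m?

-10.58°C

Dry adiabatic to 4200 m: -9.7 × 3.4 km = -32.98°C, so T = -10.58°C.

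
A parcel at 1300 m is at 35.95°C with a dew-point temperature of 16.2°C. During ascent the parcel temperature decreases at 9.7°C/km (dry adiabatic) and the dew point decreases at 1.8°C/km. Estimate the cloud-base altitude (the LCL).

3800 m

T and T_d converge at 9.7 − 1.8 = 7.9°C per km
Height above start = (35.95 − 16.2) / 7.9 = 2.5 km
LCL altitude = 1300 m + 2500 m = 3800 m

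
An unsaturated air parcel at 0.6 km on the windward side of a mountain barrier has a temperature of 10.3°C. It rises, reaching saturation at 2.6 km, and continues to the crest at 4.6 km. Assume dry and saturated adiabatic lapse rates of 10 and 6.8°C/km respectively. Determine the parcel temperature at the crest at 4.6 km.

600 → 2600 m (dry, 10°C/km): ΔT = -10 × 2 = -20°C → T = -9.7°C
2600 → 4600 m (saturated, 6.8°C/km): ΔT = -6.8 × 2 = -13.6°C → T = -23.3°C

-23.3°C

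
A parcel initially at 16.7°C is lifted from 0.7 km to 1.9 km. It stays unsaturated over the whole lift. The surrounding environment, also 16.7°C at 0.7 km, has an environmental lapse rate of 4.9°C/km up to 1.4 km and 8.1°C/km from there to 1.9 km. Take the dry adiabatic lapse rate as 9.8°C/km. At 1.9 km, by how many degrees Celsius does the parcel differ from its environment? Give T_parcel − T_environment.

-4.28°C (parcel cooler than environment)

Parcel:
  700 → 1900 m (dry, 9.8°C/km): ΔT = -9.8 × 1.2 = -11.76°C → T = 4.94°C
Environment:
  700 → 1400 m (environment, lower layer, 4.9°C/km): ΔT = -4.9 × 0.7 = -3.43°C → T = 13.27°C
  1400 → 1900 m (environment, upper layer, 8.1°C/km): ΔT = -8.1 × 0.5 = -4.05°C → T = 9.22°C
T_parcel − T_env = 4.94 − 9.22 = -4.28°C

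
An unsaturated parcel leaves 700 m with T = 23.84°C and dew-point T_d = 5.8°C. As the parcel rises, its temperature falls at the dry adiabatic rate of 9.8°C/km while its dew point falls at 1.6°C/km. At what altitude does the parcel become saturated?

T and T_d converge at 9.8 − 1.6 = 8.2°C per km
Height above start = (23.84 − 5.8) / 8.2 = 2.2 km
LCL altitude = 700 m + 2200 m = 2900 m

2900 m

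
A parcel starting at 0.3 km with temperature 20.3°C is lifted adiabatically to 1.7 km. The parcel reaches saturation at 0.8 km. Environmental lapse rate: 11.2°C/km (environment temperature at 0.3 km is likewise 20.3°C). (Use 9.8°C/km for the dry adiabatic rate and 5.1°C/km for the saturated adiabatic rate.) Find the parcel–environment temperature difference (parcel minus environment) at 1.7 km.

+6.19°C (parcel warmer than environment)

Parcel:
  Dry to 800 m: -9.8 × 0.5 km = -4.9°C, so T = 15.4°C.
  Saturated to 1700 m: -5.1 × 0.9 km = -4.59°C, so T = 10.81°C.
Environment:
  Environment to 1700 m: -11.2 × 1.4 km = -15.68°C, so T = 4.62°C.
T_parcel − T_env = 10.81 − 4.62 = +6.19°C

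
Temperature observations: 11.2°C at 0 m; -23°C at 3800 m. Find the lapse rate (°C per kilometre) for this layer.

9°C/km

Γ = −ΔT/Δz = (11.2 − (-23)) / (3800 − 0) m
  = 34.2°C / 3.8 km = 9°C/km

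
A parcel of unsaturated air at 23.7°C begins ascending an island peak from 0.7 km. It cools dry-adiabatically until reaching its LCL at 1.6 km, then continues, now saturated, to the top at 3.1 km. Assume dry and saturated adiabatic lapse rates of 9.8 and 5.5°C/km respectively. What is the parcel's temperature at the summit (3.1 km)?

700 → 1600 m (dry, 9.8°C/km): ΔT = -9.8 × 0.9 = -8.82°C → T = 14.88°C
1600 → 3100 m (saturated, 5.5°C/km): ΔT = -5.5 × 1.5 = -8.25°C → T = 6.63°C

6.63°C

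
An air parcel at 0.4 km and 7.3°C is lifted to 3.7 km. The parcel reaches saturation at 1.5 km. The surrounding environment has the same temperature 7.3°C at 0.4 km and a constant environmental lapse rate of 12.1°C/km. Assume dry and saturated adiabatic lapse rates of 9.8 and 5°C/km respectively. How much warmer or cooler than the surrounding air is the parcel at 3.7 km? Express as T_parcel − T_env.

Parcel:
  Dry to 1500 m: -9.8 × 1.1 km = -10.78°C, so T = -3.48°C.
  Saturated to 3700 m: -5 × 2.2 km = -11°C, so T = -14.48°C.
Environment:
  Environment to 3700 m: -12.1 × 3.3 km = -39.93°C, so T = -32.63°C.
T_parcel − T_env = -14.48 − (-32.63) = +18.15°C

+18.15°C (parcel warmer than environment)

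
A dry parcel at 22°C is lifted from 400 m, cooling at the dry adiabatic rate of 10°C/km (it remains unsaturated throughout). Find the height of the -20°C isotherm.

4600 m

Height above start = (22 − (-20)) / 10 = 4.2 km
Altitude = 400 m + 4200 m = 4600 m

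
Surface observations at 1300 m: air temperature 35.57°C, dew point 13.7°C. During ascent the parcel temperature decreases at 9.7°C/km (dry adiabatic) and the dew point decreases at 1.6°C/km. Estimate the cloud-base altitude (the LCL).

4000 m

T and T_d converge at 9.7 − 1.6 = 8.1°C per km
Height above start = (35.57 − 13.7) / 8.1 = 2.7 km
LCL altitude = 1300 m + 2700 m = 4000 m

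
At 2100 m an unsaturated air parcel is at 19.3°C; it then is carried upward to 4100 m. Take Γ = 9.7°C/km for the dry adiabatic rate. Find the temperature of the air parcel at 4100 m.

-0.1°C

2100–4100 m, dry adiabatic: Δz = 2 km ⇒ ΔT = -19.4°C; T = -0.1°C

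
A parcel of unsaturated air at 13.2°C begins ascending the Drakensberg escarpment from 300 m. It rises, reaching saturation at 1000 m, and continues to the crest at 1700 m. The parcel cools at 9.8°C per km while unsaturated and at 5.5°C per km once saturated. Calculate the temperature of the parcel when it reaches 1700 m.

2.49°C

From 300 m to 1000 m (dry): cools by 9.8 × 0.7 = 6.86°C, giving 6.34°C.
From 1000 m to 1700 m (saturated): cools by 5.5 × 0.7 = 3.85°C, giving 2.49°C.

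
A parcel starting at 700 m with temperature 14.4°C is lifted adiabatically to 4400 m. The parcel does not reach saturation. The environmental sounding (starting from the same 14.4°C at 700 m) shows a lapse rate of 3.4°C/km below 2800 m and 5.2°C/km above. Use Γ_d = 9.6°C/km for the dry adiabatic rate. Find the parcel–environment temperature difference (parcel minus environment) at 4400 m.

-20.06°C (parcel cooler than environment)

Parcel:
  700 → 4400 m (dry, 9.6°C/km): ΔT = -9.6 × 3.7 = -35.52°C → T = -21.12°C
Environment:
  700 → 2800 m (environment, lower layer, 3.4°C/km): ΔT = -3.4 × 2.1 = -7.14°C → T = 7.26°C
  2800 → 4400 m (environment, upper layer, 5.2°C/km): ΔT = -5.2 × 1.6 = -8.32°C → T = -1.06°C
T_parcel − T_env = -21.12 − (-1.06) = -20.06°C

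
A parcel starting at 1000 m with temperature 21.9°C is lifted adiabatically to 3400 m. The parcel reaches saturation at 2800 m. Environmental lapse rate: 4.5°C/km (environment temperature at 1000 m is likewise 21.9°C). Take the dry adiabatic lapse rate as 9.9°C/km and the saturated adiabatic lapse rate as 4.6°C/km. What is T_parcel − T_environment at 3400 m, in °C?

-9.78°C (parcel cooler than environment)

Parcel:
  From 1000 m to 2800 m (dry): cools by 9.9 × 1.8 = 17.82°C, giving 4.08°C.
  From 2800 m to 3400 m (saturated): cools by 4.6 × 0.6 = 2.76°C, giving 1.32°C.
Environment:
  From 1000 m to 3400 m (environment): cools by 4.5 × 2.4 = 10.8°C, giving 11.1°C.
T_parcel − T_env = 1.32 − 11.1 = -9.78°C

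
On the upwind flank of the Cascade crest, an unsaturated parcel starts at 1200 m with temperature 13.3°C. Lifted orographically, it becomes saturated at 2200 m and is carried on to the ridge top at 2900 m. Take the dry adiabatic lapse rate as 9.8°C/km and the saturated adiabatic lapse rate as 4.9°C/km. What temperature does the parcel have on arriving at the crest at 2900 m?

0.07°C

From 1200 m to 2200 m (dry): cools by 9.8 × 1 = 9.8°C, giving 3.5°C.
From 2200 m to 2900 m (saturated): cools by 4.9 × 0.7 = 3.43°C, giving 0.07°C.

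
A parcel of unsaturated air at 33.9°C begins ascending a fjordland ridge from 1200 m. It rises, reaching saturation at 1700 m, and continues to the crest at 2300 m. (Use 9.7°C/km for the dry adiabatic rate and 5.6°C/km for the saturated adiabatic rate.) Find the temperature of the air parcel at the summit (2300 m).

25.69°C

Dry to 1700 m: -9.7 × 0.5 km = -4.85°C, so T = 29.05°C.
Saturated to 2300 m: -5.6 × 0.6 km = -3.36°C, so T = 25.69°C.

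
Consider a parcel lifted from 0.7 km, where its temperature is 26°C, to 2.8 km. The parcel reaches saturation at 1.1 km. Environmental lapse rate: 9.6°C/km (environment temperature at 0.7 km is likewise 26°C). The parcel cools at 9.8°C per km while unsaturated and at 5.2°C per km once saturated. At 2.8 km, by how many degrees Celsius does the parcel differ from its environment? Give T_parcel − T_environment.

+7.4°C (parcel warmer than environment)

Parcel:
  700 → 1100 m (dry, 9.8°C/km): ΔT = -9.8 × 0.4 = -3.92°C → T = 22.08°C
  1100 → 2800 m (saturated, 5.2°C/km): ΔT = -5.2 × 1.7 = -8.84°C → T = 13.24°C
Environment:
  700 → 2800 m (environment, 9.6°C/km): ΔT = -9.6 × 2.1 = -20.16°C → T = 5.84°C
T_parcel − T_env = 13.24 − 5.84 = +7.4°C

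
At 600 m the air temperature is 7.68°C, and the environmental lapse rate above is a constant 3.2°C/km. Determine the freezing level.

Height above start = (7.68 − 0) / 3.2 = 2.4 km
Altitude = 600 m + 2400 m = 3000 m

3000 m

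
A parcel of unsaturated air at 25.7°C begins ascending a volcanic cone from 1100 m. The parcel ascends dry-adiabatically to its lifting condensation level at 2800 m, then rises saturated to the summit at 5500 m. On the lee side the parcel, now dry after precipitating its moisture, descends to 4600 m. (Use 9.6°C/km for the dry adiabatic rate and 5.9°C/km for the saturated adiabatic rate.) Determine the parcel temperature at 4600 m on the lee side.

Dry to 2800 m: -9.6 × 1.7 km = -16.32°C, so T = 9.38°C.
Saturated to 5500 m: -5.9 × 2.7 km = -15.93°C, so T = -6.55°C.
Dry descent to 4600 m: +9.6 × 0.9 km = +8.64°C, so T = 2.09°C.

2.09°C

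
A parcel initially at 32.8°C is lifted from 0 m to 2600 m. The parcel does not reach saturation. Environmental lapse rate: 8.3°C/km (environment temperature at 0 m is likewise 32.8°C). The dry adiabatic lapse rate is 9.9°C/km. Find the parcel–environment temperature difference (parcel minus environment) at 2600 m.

Parcel:
  Dry to 2600 m: -9.9 × 2.6 km = -25.74°C, so T = 7.06°C.
Environment:
  Environment to 2600 m: -8.3 × 2.6 km = -21.58°C, so T = 11.22°C.
T_parcel − T_env = 7.06 − 11.22 = -4.16°C

-4.16°C (parcel cooler than environment)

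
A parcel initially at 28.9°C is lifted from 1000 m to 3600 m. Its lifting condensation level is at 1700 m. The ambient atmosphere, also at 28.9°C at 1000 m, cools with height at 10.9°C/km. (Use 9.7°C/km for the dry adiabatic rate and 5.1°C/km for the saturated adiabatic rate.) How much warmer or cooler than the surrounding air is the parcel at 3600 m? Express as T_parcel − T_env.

+11.86°C (parcel warmer than environment)

Parcel:
  From 1000 m to 1700 m (dry): cools by 9.7 × 0.7 = 6.79°C, giving 22.11°C.
  From 1700 m to 3600 m (saturated): cools by 5.1 × 1.9 = 9.69°C, giving 12.42°C.
Environment:
  From 1000 m to 3600 m (environment): cools by 10.9 × 2.6 = 28.34°C, giving 0.56°C.
T_parcel − T_env = 12.42 − 0.56 = +11.86°C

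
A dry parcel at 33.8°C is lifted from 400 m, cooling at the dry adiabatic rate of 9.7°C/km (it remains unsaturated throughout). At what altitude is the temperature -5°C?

4400 m

Height above start = (33.8 − (-5)) / 9.7 = 4 km
Altitude = 400 m + 4000 m = 4400 m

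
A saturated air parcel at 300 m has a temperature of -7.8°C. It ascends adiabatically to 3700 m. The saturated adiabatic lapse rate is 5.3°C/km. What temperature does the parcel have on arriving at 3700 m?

-25.82°C

300 → 3700 m (saturated adiabatic, 5.3°C/km): ΔT = -5.3 × 3.4 = -18.02°C → T = -25.82°C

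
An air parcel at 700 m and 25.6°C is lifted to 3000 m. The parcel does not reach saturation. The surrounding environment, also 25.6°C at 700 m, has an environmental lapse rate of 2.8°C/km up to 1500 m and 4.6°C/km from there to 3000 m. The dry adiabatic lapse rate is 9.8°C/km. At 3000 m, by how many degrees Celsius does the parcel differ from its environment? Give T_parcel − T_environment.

Parcel:
  Dry to 3000 m: -9.8 × 2.3 km = -22.54°C, so T = 3.06°C.
Environment:
  Environment, lower layer to 1500 m: -2.8 × 0.8 km = -2.24°C, so T = 23.36°C.
  Environment, upper layer to 3000 m: -4.6 × 1.5 km = -6.9°C, so T = 16.46°C.
T_parcel − T_env = 3.06 − 16.46 = -13.4°C

-13.4°C (parcel cooler than environment)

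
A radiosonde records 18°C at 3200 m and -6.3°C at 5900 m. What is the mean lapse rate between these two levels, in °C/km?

9°C/km

Γ = −ΔT/Δz = (18 − (-6.3)) / (5900 − 3200) m
  = 24.3°C / 2.7 km = 9°C/km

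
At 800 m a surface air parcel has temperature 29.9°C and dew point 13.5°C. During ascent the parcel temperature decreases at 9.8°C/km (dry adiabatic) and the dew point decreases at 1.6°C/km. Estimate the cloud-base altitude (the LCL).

T and T_d converge at 9.8 − 1.6 = 8.2°C per km
Height above start = (29.9 − 13.5) / 8.2 = 2 km
LCL altitude = 800 m + 2000 m = 2800 m

2800 m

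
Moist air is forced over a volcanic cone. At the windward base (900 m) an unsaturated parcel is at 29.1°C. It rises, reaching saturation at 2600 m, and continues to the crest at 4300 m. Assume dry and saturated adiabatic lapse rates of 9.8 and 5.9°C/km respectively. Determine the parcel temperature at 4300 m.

900 → 2600 m (dry, 9.8°C/km): ΔT = -9.8 × 1.7 = -16.66°C → T = 12.44°C
2600 → 4300 m (saturated, 5.9°C/km): ΔT = -5.9 × 1.7 = -10.03°C → T = 2.41°C

2.41°C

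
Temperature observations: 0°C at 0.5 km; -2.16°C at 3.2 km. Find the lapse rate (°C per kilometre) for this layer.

0.8°C/km

Γ = −ΔT/Δz = (0 − (-2.16)) / (3200 − 500) m
  = 2.16°C / 2.7 km = 0.8°C/km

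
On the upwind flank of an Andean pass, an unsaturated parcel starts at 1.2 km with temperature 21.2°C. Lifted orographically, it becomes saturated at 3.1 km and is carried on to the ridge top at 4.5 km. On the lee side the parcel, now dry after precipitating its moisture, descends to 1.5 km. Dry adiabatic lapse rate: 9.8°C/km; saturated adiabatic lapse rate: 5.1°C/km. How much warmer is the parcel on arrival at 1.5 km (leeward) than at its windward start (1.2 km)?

+3.64°C

1200–3100 m, dry: Δz = 1.9 km ⇒ ΔT = -18.62°C; T = 2.58°C
3100–4500 m, saturated: Δz = 1.4 km ⇒ ΔT = -7.14°C; T = -4.56°C
4500–1500 m, dry descent: Δz = 3 km ⇒ ΔT = +29.4°C; T = 24.84°C
Net change vs windward start: 24.84 − 21.2 = +3.64°C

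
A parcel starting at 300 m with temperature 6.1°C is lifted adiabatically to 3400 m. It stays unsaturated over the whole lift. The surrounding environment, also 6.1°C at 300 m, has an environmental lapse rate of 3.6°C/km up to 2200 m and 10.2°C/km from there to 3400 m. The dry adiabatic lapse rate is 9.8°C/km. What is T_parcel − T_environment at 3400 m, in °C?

-11.3°C (parcel cooler than environment)

Parcel:
  300–3400 m, dry: Δz = 3.1 km ⇒ ΔT = -30.38°C; T = -24.28°C
Environment:
  300–2200 m, environment, lower layer: Δz = 1.9 km ⇒ ΔT = -6.84°C; T = -0.74°C
  2200–3400 m, environment, upper layer: Δz = 1.2 km ⇒ ΔT = -12.24°C; T = -12.98°C
T_parcel − T_env = -24.28 − (-12.98) = -11.3°C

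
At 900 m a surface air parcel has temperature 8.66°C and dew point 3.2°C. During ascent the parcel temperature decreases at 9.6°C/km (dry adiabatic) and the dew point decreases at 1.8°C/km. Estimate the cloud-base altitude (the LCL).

1600 m

T and T_d converge at 9.6 − 1.8 = 7.8°C per km
Height above start = (8.66 − 3.2) / 7.8 = 0.7 km
LCL altitude = 900 m + 700 m = 1600 m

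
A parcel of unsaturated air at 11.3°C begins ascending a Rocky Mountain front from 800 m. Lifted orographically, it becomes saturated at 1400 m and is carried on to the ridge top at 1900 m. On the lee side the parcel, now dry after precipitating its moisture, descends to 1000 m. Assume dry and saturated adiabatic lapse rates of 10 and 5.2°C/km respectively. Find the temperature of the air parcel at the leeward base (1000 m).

11.7°C

From 800 m to 1400 m (dry): cools by 10 × 0.6 = 6°C, giving 5.3°C.
From 1400 m to 1900 m (saturated): cools by 5.2 × 0.5 = 2.6°C, giving 2.7°C.
From 1900 m to 1000 m (dry descent): warms by 10 × 0.9 = 9°C, giving 11.7°C.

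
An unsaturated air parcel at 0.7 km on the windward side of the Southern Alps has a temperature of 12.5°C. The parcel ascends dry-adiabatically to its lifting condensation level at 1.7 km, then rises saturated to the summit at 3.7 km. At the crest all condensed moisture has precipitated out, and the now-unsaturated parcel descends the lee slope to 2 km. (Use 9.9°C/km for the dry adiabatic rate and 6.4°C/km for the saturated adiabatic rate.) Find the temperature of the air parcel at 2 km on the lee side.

700–1700 m, dry: Δz = 1 km ⇒ ΔT = -9.9°C; T = 2.6°C
1700–3700 m, saturated: Δz = 2 km ⇒ ΔT = -12.8°C; T = -10.2°C
3700–2000 m, dry descent: Δz = 1.7 km ⇒ ΔT = +16.83°C; T = 6.63°C

6.63°C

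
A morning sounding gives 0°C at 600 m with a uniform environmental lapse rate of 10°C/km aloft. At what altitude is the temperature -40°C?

4600 m

Height above start = (0 − (-40)) / 10 = 4 km
Altitude = 600 m + 4000 m = 4600 m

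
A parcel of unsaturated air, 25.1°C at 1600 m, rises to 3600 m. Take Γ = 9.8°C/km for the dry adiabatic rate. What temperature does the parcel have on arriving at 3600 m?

5.5°C

1600 → 3600 m (dry adiabatic, 9.8°C/km): ΔT = -9.8 × 2 = -19.6°C → T = 5.5°C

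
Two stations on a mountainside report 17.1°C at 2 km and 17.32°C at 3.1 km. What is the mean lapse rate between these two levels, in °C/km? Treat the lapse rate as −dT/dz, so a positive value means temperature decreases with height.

Γ = −ΔT/Δz = (17.1 − 17.32) / (3100 − 2000) m
  = -0.22°C / 1.1 km = -0.2°C/km

-0.2°C/km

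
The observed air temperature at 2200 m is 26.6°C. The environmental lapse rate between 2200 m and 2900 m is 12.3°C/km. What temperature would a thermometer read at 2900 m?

Environmental to 2900 m: -12.3 × 0.7 km = -8.61°C, so T = 17.99°C.

17.99°C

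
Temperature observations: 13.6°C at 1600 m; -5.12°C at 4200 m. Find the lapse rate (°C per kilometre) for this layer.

Γ = −ΔT/Δz = (13.6 − (-5.12)) / (4200 − 1600) m
  = 18.72°C / 2.6 km = 7.2°C/km

7.2°C/km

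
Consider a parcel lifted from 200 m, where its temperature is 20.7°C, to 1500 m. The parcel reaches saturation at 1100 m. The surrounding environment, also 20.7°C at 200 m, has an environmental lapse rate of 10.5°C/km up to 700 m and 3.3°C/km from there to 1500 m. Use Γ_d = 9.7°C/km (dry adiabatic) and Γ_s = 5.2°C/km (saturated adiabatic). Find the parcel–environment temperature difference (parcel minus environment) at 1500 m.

Parcel:
  200–1100 m, dry: Δz = 0.9 km ⇒ ΔT = -8.73°C; T = 11.97°C
  1100–1500 m, saturated: Δz = 0.4 km ⇒ ΔT = -2.08°C; T = 9.89°C
Environment:
  200–700 m, environment, lower layer: Δz = 0.5 km ⇒ ΔT = -5.25°C; T = 15.45°C
  700–1500 m, environment, upper layer: Δz = 0.8 km ⇒ ΔT = -2.64°C; T = 12.81°C
T_parcel − T_env = 9.89 − 12.81 = -2.92°C

-2.92°C (parcel cooler than environment)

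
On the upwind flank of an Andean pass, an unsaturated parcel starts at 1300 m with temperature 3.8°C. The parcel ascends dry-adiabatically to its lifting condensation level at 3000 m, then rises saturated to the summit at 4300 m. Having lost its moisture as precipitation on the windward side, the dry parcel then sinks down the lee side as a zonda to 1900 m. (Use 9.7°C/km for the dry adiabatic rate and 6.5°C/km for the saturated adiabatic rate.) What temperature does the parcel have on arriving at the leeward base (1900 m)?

1300 → 3000 m (dry, 9.7°C/km): ΔT = -9.7 × 1.7 = -16.49°C → T = -12.69°C
3000 → 4300 m (saturated, 6.5°C/km): ΔT = -6.5 × 1.3 = -8.45°C → T = -21.14°C
4300 → 1900 m (dry descent, 9.7°C/km): ΔT = +9.7 × 2.4 = +23.28°C → T = 2.14°C

2.14°C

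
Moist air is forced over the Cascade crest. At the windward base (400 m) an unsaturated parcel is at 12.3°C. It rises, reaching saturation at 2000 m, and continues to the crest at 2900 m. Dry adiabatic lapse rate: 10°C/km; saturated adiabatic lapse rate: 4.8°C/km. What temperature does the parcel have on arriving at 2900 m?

-8.02°C

400 → 2000 m (dry, 10°C/km): ΔT = -10 × 1.6 = -16°C → T = -3.7°C
2000 → 2900 m (saturated, 4.8°C/km): ΔT = -4.8 × 0.9 = -4.32°C → T = -8.02°C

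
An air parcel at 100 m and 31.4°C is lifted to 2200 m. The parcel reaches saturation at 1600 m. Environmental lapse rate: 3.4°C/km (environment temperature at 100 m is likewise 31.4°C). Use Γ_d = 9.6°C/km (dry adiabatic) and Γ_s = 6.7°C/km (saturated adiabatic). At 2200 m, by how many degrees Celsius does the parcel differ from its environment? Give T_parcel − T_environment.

-11.28°C (parcel cooler than environment)

Parcel:
  From 100 m to 1600 m (dry): cools by 9.6 × 1.5 = 14.4°C, giving 17°C.
  From 1600 m to 2200 m (saturated): cools by 6.7 × 0.6 = 4.02°C, giving 12.98°C.
Environment:
  From 100 m to 2200 m (environment): cools by 3.4 × 2.1 = 7.14°C, giving 24.26°C.
T_parcel − T_env = 12.98 − 24.26 = -11.28°C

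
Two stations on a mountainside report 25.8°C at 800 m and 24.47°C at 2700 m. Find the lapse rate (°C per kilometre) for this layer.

0.7°C/km

Γ = −ΔT/Δz = (25.8 − 24.47) / (2700 − 800) m
  = 1.33°C / 1.9 km = 0.7°C/km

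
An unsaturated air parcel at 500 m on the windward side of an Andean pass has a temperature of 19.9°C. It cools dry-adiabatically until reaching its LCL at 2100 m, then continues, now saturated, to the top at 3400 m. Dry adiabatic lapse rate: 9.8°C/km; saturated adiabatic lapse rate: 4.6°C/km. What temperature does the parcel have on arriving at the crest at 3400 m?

-1.76°C

Dry to 2100 m: -9.8 × 1.6 km = -15.68°C, so T = 4.22°C.
Saturated to 3400 m: -4.6 × 1.3 km = -5.98°C, so T = -1.76°C.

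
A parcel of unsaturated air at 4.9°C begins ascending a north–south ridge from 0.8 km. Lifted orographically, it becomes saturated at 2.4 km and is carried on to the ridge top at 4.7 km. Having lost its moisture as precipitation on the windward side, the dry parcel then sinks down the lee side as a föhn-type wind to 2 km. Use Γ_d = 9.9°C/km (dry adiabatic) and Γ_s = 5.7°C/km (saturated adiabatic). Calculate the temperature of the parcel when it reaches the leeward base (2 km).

800 → 2400 m (dry, 9.9°C/km): ΔT = -9.9 × 1.6 = -15.84°C → T = -10.94°C
2400 → 4700 m (saturated, 5.7°C/km): ΔT = -5.7 × 2.3 = -13.11°C → T = -24.05°C
4700 → 2000 m (dry descent, 9.9°C/km): ΔT = +9.9 × 2.7 = +26.73°C → T = 2.68°C

2.68°C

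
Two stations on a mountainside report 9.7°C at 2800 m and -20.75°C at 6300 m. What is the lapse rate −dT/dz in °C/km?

8.7°C/km

Γ = −ΔT/Δz = (9.7 − (-20.75)) / (6300 − 2800) m
  = 30.45°C / 3.5 km = 8.7°C/km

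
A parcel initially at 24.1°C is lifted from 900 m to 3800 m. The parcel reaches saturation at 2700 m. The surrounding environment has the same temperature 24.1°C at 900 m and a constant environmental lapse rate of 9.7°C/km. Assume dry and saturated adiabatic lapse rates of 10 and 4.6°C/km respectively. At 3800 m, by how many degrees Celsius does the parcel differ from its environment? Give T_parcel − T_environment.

+5.07°C (parcel warmer than environment)

Parcel:
  From 900 m to 2700 m (dry): cools by 10 × 1.8 = 18°C, giving 6.1°C.
  From 2700 m to 3800 m (saturated): cools by 4.6 × 1.1 = 5.06°C, giving 1.04°C.
Environment:
  From 900 m to 3800 m (environment): cools by 9.7 × 2.9 = 28.13°C, giving -4.03°C.
T_parcel − T_env = 1.04 − (-4.03) = +5.07°C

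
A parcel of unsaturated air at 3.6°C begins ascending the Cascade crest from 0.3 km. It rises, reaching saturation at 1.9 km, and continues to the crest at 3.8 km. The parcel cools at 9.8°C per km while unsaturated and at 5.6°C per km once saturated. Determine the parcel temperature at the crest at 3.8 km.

-22.72°C

From 300 m to 1900 m (dry): cools by 9.8 × 1.6 = 15.68°C, giving -12.08°C.
From 1900 m to 3800 m (saturated): cools by 5.6 × 1.9 = 10.64°C, giving -22.72°C.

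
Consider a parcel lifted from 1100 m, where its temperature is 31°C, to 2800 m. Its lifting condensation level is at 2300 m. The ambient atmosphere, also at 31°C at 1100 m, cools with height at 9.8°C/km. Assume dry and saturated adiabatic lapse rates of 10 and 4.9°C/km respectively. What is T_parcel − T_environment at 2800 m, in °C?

Parcel:
  1100–2300 m, dry: Δz = 1.2 km ⇒ ΔT = -12°C; T = 19°C
  2300–2800 m, saturated: Δz = 0.5 km ⇒ ΔT = -2.45°C; T = 16.55°C
Environment:
  1100–2800 m, environment: Δz = 1.7 km ⇒ ΔT = -16.66°C; T = 14.34°C
T_parcel − T_env = 16.55 − 14.34 = +2.21°C

+2.21°C (parcel warmer than environment)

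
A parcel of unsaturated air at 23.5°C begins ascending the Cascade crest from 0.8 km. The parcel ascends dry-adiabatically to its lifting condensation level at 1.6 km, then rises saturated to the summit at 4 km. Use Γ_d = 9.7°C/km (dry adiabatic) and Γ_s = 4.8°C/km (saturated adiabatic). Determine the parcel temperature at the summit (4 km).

4.22°C

800 → 1600 m (dry, 9.7°C/km): ΔT = -9.7 × 0.8 = -7.76°C → T = 15.74°C
1600 → 4000 m (saturated, 4.8°C/km): ΔT = -4.8 × 2.4 = -11.52°C → T = 4.22°C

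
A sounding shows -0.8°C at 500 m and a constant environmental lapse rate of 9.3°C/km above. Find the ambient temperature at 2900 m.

500–2900 m, environmental: Δz = 2.4 km ⇒ ΔT = -22.32°C; T = -23.12°C

-23.12°C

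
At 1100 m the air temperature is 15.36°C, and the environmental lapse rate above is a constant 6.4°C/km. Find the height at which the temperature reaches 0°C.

Height above start = (15.36 − 0) / 6.4 = 2.4 km
Altitude = 1100 m + 2400 m = 3500 m

3500 m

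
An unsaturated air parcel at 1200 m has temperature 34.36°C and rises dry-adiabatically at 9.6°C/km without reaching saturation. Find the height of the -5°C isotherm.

5300 m

Height above start = (34.36 − (-5)) / 9.6 = 4.1 km
Altitude = 1200 m + 4100 m = 5300 m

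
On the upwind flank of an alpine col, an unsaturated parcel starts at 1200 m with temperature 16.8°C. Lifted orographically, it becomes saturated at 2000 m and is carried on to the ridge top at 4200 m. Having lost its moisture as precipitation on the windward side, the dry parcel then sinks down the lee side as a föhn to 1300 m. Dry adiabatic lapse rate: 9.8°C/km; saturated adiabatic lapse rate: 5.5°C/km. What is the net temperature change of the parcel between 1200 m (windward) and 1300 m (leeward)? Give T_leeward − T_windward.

+8.48°C

From 1200 m to 2000 m (dry): cools by 9.8 × 0.8 = 7.84°C, giving 8.96°C.
From 2000 m to 4200 m (saturated): cools by 5.5 × 2.2 = 12.1°C, giving -3.14°C.
From 4200 m to 1300 m (dry descent): warms by 9.8 × 2.9 = 28.42°C, giving 25.28°C.
Net change vs windward start: 25.28 − 16.8 = +8.48°C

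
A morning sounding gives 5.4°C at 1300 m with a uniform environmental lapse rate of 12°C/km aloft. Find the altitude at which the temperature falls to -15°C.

Height above start = (5.4 − (-15)) / 12 = 1.7 km
Altitude = 1300 m + 1700 m = 3000 m

3000 m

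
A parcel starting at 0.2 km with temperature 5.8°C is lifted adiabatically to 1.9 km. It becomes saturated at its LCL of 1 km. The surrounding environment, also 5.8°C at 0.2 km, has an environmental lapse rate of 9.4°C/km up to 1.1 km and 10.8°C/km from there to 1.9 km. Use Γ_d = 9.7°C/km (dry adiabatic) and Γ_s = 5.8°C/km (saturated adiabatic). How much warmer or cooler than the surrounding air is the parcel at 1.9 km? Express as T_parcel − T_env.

+4.12°C (parcel warmer than environment)

Parcel:
  200 → 1000 m (dry, 9.7°C/km): ΔT = -9.7 × 0.8 = -7.76°C → T = -1.96°C
  1000 → 1900 m (saturated, 5.8°C/km): ΔT = -5.8 × 0.9 = -5.22°C → T = -7.18°C
Environment:
  200 → 1100 m (environment, lower layer, 9.4°C/km): ΔT = -9.4 × 0.9 = -8.46°C → T = -2.66°C
  1100 → 1900 m (environment, upper layer, 10.8°C/km): ΔT = -10.8 × 0.8 = -8.64°C → T = -11.3°C
T_parcel − T_env = -7.18 − (-11.3) = +4.12°C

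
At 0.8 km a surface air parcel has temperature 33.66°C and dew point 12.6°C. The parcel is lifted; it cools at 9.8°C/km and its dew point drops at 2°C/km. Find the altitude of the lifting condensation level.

T and T_d converge at 9.8 − 2 = 7.8°C per km
Height above start = (33.66 − 12.6) / 7.8 = 2.7 km
LCL altitude = 800 m + 2700 m = 3500 m

3.5 km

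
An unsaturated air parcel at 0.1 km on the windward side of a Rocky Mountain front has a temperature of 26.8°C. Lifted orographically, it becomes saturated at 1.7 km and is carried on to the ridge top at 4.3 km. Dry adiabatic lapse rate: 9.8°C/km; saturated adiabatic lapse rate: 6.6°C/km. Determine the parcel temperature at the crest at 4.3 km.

100–1700 m, dry: Δz = 1.6 km ⇒ ΔT = -15.68°C; T = 11.12°C
1700–4300 m, saturated: Δz = 2.6 km ⇒ ΔT = -17.16°C; T = -6.04°C

-6.04°C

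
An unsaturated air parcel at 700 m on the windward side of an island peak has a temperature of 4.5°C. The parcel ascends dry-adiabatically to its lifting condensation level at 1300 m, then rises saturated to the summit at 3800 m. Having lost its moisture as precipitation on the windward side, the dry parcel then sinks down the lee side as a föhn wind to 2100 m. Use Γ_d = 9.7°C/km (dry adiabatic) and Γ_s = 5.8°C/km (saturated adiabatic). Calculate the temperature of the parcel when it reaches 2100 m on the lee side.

0.67°C

From 700 m to 1300 m (dry): cools by 9.7 × 0.6 = 5.82°C, giving -1.32°C.
From 1300 m to 3800 m (saturated): cools by 5.8 × 2.5 = 14.5°C, giving -15.82°C.
From 3800 m to 2100 m (dry descent): warms by 9.7 × 1.7 = 16.49°C, giving 0.67°C.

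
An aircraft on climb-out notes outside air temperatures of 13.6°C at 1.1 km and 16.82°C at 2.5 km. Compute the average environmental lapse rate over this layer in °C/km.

Γ = −ΔT/Δz = (13.6 − 16.82) / (2500 − 1100) m
  = -3.22°C / 1.4 km = -2.3°C/km

-2.3°C/km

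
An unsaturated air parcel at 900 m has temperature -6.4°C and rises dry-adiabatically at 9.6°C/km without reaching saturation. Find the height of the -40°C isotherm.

Height above start = (-6.4 − (-40)) / 9.6 = 3.5 km
Altitude = 900 m + 3500 m = 4400 m

4400 m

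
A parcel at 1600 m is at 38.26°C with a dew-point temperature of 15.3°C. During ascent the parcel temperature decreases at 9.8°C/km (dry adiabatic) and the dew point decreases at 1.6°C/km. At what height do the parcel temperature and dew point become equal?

T and T_d converge at 9.8 − 1.6 = 8.2°C per km
Height above start = (38.26 − 15.3) / 8.2 = 2.8 km
LCL altitude = 1600 m + 2800 m = 4400 m

4400 m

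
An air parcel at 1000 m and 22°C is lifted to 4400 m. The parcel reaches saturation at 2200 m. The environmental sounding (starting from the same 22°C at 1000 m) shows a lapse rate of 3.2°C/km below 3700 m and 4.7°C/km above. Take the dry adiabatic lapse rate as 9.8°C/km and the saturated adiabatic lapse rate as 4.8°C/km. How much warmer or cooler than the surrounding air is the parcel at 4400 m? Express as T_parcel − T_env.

-10.39°C (parcel cooler than environment)

Parcel:
  1000 → 2200 m (dry, 9.8°C/km): ΔT = -9.8 × 1.2 = -11.76°C → T = 10.24°C
  2200 → 4400 m (saturated, 4.8°C/km): ΔT = -4.8 × 2.2 = -10.56°C → T = -0.32°C
Environment:
  1000 → 3700 m (environment, lower layer, 3.2°C/km): ΔT = -3.2 × 2.7 = -8.64°C → T = 13.36°C
  3700 → 4400 m (environment, upper layer, 4.7°C/km): ΔT = -4.7 × 0.7 = -3.29°C → T = 10.07°C
T_parcel − T_env = -0.32 − 10.07 = -10.39°C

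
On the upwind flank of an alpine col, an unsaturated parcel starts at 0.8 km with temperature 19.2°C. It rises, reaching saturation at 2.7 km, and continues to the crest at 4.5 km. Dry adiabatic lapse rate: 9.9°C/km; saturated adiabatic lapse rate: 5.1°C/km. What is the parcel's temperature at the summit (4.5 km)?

Dry to 2700 m: -9.9 × 1.9 km = -18.81°C, so T = 0.39°C.
Saturated to 4500 m: -5.1 × 1.8 km = -9.18°C, so T = -8.79°C.

-8.79°C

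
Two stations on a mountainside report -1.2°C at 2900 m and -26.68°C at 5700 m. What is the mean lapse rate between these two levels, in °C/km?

Γ = −ΔT/Δz = (-1.2 − (-26.68)) / (5700 − 2900) m
  = 25.48°C / 2.8 km = 9.1°C/km

9.1°C/km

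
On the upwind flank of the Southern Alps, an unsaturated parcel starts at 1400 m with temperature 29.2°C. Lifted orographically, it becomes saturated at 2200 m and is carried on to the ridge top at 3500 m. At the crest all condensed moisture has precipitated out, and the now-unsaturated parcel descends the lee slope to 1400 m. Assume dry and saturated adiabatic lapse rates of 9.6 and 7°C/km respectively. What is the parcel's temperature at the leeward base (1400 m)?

1400 → 2200 m (dry, 9.6°C/km): ΔT = -9.6 × 0.8 = -7.68°C → T = 21.52°C
2200 → 3500 m (saturated, 7°C/km): ΔT = -7 × 1.3 = -9.1°C → T = 12.42°C
3500 → 1400 m (dry descent, 9.6°C/km): ΔT = +9.6 × 2.1 = +20.16°C → T = 32.58°C

32.58°C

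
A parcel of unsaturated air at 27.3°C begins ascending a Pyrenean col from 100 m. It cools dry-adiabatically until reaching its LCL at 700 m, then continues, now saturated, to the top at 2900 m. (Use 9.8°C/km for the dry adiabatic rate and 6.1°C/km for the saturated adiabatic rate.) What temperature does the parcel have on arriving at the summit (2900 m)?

8°C

100 → 700 m (dry, 9.8°C/km): ΔT = -9.8 × 0.6 = -5.88°C → T = 21.42°C
700 → 2900 m (saturated, 6.1°C/km): ΔT = -6.1 × 2.2 = -13.42°C → T = 8°C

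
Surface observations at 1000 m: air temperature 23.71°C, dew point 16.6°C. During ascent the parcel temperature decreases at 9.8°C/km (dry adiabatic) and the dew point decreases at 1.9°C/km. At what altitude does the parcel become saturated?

T and T_d converge at 9.8 − 1.9 = 7.9°C per km
Height above start = (23.71 − 16.6) / 7.9 = 0.9 km
LCL altitude = 1000 m + 900 m = 1900 m

1900 m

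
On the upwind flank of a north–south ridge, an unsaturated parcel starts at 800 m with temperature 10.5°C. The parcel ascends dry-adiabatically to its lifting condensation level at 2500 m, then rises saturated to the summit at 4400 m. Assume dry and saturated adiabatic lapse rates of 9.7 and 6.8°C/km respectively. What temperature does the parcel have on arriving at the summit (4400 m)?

-18.91°C

From 800 m to 2500 m (dry): cools by 9.7 × 1.7 = 16.49°C, giving -5.99°C.
From 2500 m to 4400 m (saturated): cools by 6.8 × 1.9 = 12.92°C, giving -18.91°C.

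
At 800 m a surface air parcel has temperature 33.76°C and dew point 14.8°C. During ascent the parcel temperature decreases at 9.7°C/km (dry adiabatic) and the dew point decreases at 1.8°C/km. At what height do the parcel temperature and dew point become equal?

3200 m

T and T_d converge at 9.7 − 1.8 = 7.9°C per km
Height above start = (33.76 − 14.8) / 7.9 = 2.4 km
LCL altitude = 800 m + 2400 m = 3200 m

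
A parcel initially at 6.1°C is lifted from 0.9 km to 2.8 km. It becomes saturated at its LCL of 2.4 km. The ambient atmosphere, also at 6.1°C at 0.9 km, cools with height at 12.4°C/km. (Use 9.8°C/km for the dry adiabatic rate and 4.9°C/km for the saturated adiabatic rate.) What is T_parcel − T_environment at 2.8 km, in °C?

Parcel:
  900–2400 m, dry: Δz = 1.5 km ⇒ ΔT = -14.7°C; T = -8.6°C
  2400–2800 m, saturated: Δz = 0.4 km ⇒ ΔT = -1.96°C; T = -10.56°C
Environment:
  900–2800 m, environment: Δz = 1.9 km ⇒ ΔT = -23.56°C; T = -17.46°C
T_parcel − T_env = -10.56 − (-17.46) = +6.9°C

+6.9°C (parcel warmer than environment)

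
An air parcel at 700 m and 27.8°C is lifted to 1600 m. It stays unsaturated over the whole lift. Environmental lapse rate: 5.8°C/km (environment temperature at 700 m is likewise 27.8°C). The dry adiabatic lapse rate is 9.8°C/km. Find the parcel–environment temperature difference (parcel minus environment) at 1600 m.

Parcel:
  Dry to 1600 m: -9.8 × 0.9 km = -8.82°C, so T = 18.98°C.
Environment:
  Environment to 1600 m: -5.8 × 0.9 km = -5.22°C, so T = 22.58°C.
T_parcel − T_env = 18.98 − 22.58 = -3.6°C

-3.6°C (parcel cooler than environment)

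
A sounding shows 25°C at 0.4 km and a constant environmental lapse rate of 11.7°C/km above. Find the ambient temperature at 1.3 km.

400 → 1300 m (environmental, 11.7°C/km): ΔT = -11.7 × 0.9 = -10.53°C → T = 14.47°C

14.47°C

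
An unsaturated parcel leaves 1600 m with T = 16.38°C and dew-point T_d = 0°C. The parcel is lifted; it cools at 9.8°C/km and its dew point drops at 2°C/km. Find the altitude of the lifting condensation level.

T and T_d converge at 9.8 − 2 = 7.8°C per km
Height above start = (16.38 − 0) / 7.8 = 2.1 km
LCL altitude = 1600 m + 2100 m = 3700 m

3700 m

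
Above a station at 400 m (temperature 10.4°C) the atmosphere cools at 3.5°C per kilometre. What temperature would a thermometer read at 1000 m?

400 → 1000 m (environmental, 3.5°C/km): ΔT = -3.5 × 0.6 = -2.1°C → T = 8.3°C

8.3°C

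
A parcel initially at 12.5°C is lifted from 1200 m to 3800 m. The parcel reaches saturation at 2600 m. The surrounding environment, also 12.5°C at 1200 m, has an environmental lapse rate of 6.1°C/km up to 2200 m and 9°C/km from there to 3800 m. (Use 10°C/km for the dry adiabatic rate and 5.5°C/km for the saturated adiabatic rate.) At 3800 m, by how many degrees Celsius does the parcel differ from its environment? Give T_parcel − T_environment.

-0.1°C (parcel cooler than environment)

Parcel:
  Dry to 2600 m: -10 × 1.4 km = -14°C, so T = -1.5°C.
  Saturated to 3800 m: -5.5 × 1.2 km = -6.6°C, so T = -8.1°C.
Environment:
  Environment, lower layer to 2200 m: -6.1 × 1 km = -6.1°C, so T = 6.4°C.
  Environment, upper layer to 3800 m: -9 × 1.6 km = -14.4°C, so T = -8°C.
T_parcel − T_env = -8.1 − (-8) = -0.1°C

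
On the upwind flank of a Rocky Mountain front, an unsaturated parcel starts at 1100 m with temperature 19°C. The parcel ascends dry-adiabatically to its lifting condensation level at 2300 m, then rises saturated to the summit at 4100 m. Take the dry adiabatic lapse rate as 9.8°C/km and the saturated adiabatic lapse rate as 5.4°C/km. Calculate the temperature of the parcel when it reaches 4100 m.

Dry to 2300 m: -9.8 × 1.2 km = -11.76°C, so T = 7.24°C.
Saturated to 4100 m: -5.4 × 1.8 km = -9.72°C, so T = -2.48°C.

-2.48°C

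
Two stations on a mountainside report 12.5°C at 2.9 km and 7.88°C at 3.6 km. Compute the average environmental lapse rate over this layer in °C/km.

Γ = −ΔT/Δz = (12.5 − 7.88) / (3600 − 2900) m
  = 4.62°C / 0.7 km = 6.6°C/km

6.6°C/km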